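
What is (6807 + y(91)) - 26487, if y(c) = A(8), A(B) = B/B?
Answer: -19679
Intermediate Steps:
A(B) = 1
y(c) = 1
(6807 + y(91)) - 26487 = (6807 + 1) - 26487 = 6808 - 26487 = -19679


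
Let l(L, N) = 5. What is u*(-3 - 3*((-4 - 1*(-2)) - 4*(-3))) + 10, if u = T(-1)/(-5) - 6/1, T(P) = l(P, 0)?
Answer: 241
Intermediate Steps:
T(P) = 5
u = -7 (u = 5/(-5) - 6/1 = 5*(-⅕) - 6*1 = -1 - 6 = -7)
u*(-3 - 3*((-4 - 1*(-2)) - 4*(-3))) + 10 = -7*(-3 - 3*((-4 - 1*(-2)) - 4*(-3))) + 10 = -7*(-3 - 3*((-4 + 2) + 12)) + 10 = -7*(-3 - 3*(-2 + 12)) + 10 = -7*(-3 - 3*10) + 10 = -7*(-3 - 30) + 10 = -7*(-33) + 10 = 231 + 10 = 241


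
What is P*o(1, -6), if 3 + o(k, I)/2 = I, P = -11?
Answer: 198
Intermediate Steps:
o(k, I) = -6 + 2*I
P*o(1, -6) = -11*(-6 + 2*(-6)) = -11*(-6 - 12) = -11*(-18) = 198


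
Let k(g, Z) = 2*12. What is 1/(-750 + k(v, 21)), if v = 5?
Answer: -1/726 ≈ -0.0013774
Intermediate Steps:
k(g, Z) = 24
1/(-750 + k(v, 21)) = 1/(-750 + 24) = 1/(-726) = -1/726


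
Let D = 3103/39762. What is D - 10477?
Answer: -416583371/39762 ≈ -10477.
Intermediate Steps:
D = 3103/39762 (D = 3103*(1/39762) = 3103/39762 ≈ 0.078039)
D - 10477 = 3103/39762 - 10477 = -416583371/39762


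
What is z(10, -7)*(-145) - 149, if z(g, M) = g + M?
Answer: -584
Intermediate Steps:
z(g, M) = M + g
z(10, -7)*(-145) - 149 = (-7 + 10)*(-145) - 149 = 3*(-145) - 149 = -435 - 149 = -584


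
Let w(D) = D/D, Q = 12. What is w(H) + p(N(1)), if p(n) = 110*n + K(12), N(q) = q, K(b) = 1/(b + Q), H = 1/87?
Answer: 2665/24 ≈ 111.04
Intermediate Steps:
H = 1/87 ≈ 0.011494
K(b) = 1/(12 + b) (K(b) = 1/(b + 12) = 1/(12 + b))
w(D) = 1
p(n) = 1/24 + 110*n (p(n) = 110*n + 1/(12 + 12) = 110*n + 1/24 = 1/24 + 110*n)
w(H) + p(N(1)) = 1 + (1/24 + 110*1) = 1 + (1/24 + 110) = 1 + 2641/24 = 2665/24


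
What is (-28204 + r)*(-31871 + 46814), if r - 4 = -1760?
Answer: -447692280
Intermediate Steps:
r = -1756 (r = 4 - 1760 = -1756)
(-28204 + r)*(-31871 + 46814) = (-28204 - 1756)*(-31871 + 46814) = -29960*14943 = -447692280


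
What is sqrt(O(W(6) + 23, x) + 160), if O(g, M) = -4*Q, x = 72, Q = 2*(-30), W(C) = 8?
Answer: 20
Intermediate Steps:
Q = -60
O(g, M) = 240 (O(g, M) = -4*(-60) = 240)
sqrt(O(W(6) + 23, x) + 160) = sqrt(240 + 160) = sqrt(400) = 20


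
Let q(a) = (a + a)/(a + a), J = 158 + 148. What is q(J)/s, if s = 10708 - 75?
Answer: 1/10633 ≈ 9.4047e-5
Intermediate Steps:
J = 306
s = 10633
q(a) = 1 (q(a) = (2*a)/((2*a)) = (2*a)*(1/(2*a)) = 1)
q(J)/s = 1/10633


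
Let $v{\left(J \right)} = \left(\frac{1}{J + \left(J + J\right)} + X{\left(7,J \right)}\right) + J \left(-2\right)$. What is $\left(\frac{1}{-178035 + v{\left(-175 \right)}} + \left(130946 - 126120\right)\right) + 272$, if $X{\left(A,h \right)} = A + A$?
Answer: $\frac{475527552523}{93277276} \approx 5098.0$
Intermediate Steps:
$X{\left(A,h \right)} = 2 A$
$v{\left(J \right)} = 14 - 2 J + \frac{1}{3 J}$ ($v{\left(J \right)} = \left(\frac{1}{J + \left(J + J\right)} + 2 \cdot 7\right) + J \left(-2\right) = \left(\frac{1}{J + 2 J} + 14\right) - 2 J = \left(\frac{1}{3 J} + 14\right) - 2 J = \left(14 + \frac{1}{3 J}\right) - 2 J = 14 - 2 J + \frac{1}{3 J}$)
$\left(\frac{1}{-178035 + v{\left(-175 \right)}} + \left(130946 - 126120\right)\right) + 272 = \left(\frac{1}{-178035 + \left(14 - -350 + \frac{1}{3 \left(-175\right)}\right)} + \left(130946 - 126120\right)\right) + 272 = \left(\frac{1}{-178035 + \left(14 + 350 + \frac{1}{3} \left(- \frac{1}{175}\right)\right)} + \left(130946 - 126120\right)\right) + 272 = \left(\frac{1}{-178035 + \left(14 + 350 - \frac{1}{525}\right)} + 4826\right) + 272 = \left(\frac{1}{-178035 + \frac{191099}{525}} + 4826\right) + 272 = \left(\frac{1}{- \frac{93277276}{525}} + 4826\right) + 272 = \left(- \frac{525}{93277276} + 4826\right) + 272 = \frac{450156133451}{93277276} + 272 = \frac{475527552523}{93277276}$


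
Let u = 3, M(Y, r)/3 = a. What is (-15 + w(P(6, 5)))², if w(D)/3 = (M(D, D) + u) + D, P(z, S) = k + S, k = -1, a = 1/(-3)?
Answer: 9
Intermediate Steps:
a = -⅓ ≈ -0.33333
M(Y, r) = -1 (M(Y, r) = 3*(-⅓) = -1)
P(z, S) = -1 + S
w(D) = 6 + 3*D (w(D) = 3*((-1 + 3) + D) = 3*(2 + D) = 6 + 3*D)
(-15 + w(P(6, 5)))² = (-15 + (6 + 3*(-1 + 5)))² = (-15 + (6 + 3*4))² = (-15 + (6 + 12))² = (-15 + 18)² = 3² = 9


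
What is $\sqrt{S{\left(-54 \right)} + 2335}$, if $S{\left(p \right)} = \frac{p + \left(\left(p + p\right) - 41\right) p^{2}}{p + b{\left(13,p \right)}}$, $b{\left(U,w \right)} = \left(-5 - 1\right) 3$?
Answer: $\frac{\sqrt{33481}}{2} \approx 91.489$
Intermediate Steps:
$b{\left(U,w \right)} = -18$ ($b{\left(U,w \right)} = \left(-6\right) 3 = -18$)
$S{\left(p \right)} = \frac{p + p^{2} \left(-41 + 2 p\right)}{-18 + p}$ ($S{\left(p \right)} = \frac{p + \left(\left(p + p\right) - 41\right) p^{2}}{p - 18} = \frac{p + \left(2 p - 41\right) p^{2}}{-18 + p} = \frac{p + \left(-41 + 2 p\right) p^{2}}{-18 + p} = \frac{p + p^{2} \left(-41 + 2 p\right)}{-18 + p}$)
$\sqrt{S{\left(-54 \right)} + 2335} = \sqrt{- \frac{54 \left(1 - -2214 + 2 \left(-54\right)^{2}\right)}{-18 - 54} + 2335} = \sqrt{- \frac{54 \left(1 + 2214 + 2 \cdot 2916\right)}{-72} + 2335} = \sqrt{\left(-54\right) \left(- \frac{1}{72}\right) \left(1 + 2214 + 5832\right) + 2335} = \sqrt{\left(-54\right) \left(- \frac{1}{72}\right) 8047 + 2335} = \sqrt{\frac{24141}{4} + 2335} = \sqrt{\frac{33481}{4}} = \frac{\sqrt{33481}}{2}$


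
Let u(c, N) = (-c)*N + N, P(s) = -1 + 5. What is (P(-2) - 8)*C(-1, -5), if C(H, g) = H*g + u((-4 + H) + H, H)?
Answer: 8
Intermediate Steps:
P(s) = 4
u(c, N) = N - N*c (u(c, N) = -N*c + N = N - N*c)
C(H, g) = H*g + H*(5 - 2*H) (C(H, g) = H*g + H*(1 - ((-4 + H) + H)) = H*g + H*(1 - (-4 + 2*H)) = H*g + H*(1 + (4 - 2*H)) = H*g + H*(5 - 2*H))
(P(-2) - 8)*C(-1, -5) = (4 - 8)*(-(5 - 5 - 2*(-1))) = -(-4)*(5 - 5 + 2) = -(-4)*2 = -4*(-2) = 8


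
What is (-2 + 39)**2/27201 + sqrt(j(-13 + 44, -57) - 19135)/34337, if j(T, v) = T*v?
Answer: 1369/27201 + I*sqrt(20902)/34337 ≈ 0.050329 + 0.0042105*I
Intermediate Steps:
(-2 + 39)**2/27201 + sqrt(j(-13 + 44, -57) - 19135)/34337 = (-2 + 39)**2/27201 + sqrt((-13 + 44)*(-57) - 19135)/34337 = 37**2*(1/27201) + sqrt(31*(-57) - 19135)*(1/34337) = 1369*(1/27201) + sqrt(-1767 - 19135)*(1/34337) = 1369/27201 + sqrt(-20902)*(1/34337) = 1369/27201 + (I*sqrt(20902))*(1/34337) = 1369/27201 + I*sqrt(20902)/34337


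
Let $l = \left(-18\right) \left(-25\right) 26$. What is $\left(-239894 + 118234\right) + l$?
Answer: $-109960$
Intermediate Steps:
$l = 11700$ ($l = 450 \cdot 26 = 11700$)
$\left(-239894 + 118234\right) + l = \left(-239894 + 118234\right) + 11700 = -121660 + 11700 = -109960$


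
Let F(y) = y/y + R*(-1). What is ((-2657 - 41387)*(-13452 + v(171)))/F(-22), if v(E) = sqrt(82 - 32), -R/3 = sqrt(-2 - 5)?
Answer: 44044*(13452 - 5*sqrt(2))/(1 + 3*I*sqrt(7)) ≈ 9.2526e+6 - 7.3441e+7*I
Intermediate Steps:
R = -3*I*sqrt(7) (R = -3*sqrt(-2 - 5) = -3*I*sqrt(7) ≈ -7.9373*I)
v(E) = 5*sqrt(2) (v(E) = sqrt(50) = 5*sqrt(2))
F(y) = 1 + 3*I*sqrt(7) (F(y) = y/y - 3*I*sqrt(7)*(-1) = 1 + 3*I*sqrt(7))
((-2657 - 41387)*(-13452 + v(171)))/F(-22) = ((-2657 - 41387)*(-13452 + 5*sqrt(2)))/(1 + 3*I*sqrt(7)) = (-44044*(-13452 + 5*sqrt(2)))/(1 + 3*I*sqrt(7)) = (592479888 - 220220*sqrt(2))/(1 + 3*I*sqrt(7))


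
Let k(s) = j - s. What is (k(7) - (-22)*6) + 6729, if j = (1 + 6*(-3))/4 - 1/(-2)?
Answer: 27401/4 ≈ 6850.3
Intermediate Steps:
j = -15/4 (j = (1 - 18)*(¼) - 1*(-½) = -17*¼ + ½ = -17/4 + ½ = -15/4 ≈ -3.7500)
k(s) = -15/4 - s
(k(7) - (-22)*6) + 6729 = ((-15/4 - 1*7) - (-22)*6) + 6729 = ((-15/4 - 7) - 11*(-12)) + 6729 = (-43/4 + 132) + 6729 = 485/4 + 6729 = 27401/4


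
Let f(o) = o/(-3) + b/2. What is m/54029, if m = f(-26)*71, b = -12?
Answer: 568/162087 ≈ 0.0035043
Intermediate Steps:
f(o) = -6 - o/3 (f(o) = o/(-3) - 12/2 = o*(-⅓) - 12*½ = -o/3 - 6 = -6 - o/3)
m = 568/3 (m = (-6 - ⅓*(-26))*71 = (-6 + 26/3)*71 = (8/3)*71 = 568/3 ≈ 189.33)
m/54029 = (568/3)/54029 = (568/3)*(1/54029) = 568/162087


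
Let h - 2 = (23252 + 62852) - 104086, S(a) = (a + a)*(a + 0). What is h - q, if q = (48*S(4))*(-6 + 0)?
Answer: -8764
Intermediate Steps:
S(a) = 2*a² (S(a) = (2*a)*a = 2*a²)
h = -17980 (h = 2 + ((23252 + 62852) - 104086) = 2 + (86104 - 104086) = 2 - 17982 = -17980)
q = -9216 (q = (48*(2*4²))*(-6 + 0) = (48*(2*16))*(-6) = (48*32)*(-6) = 1536*(-6) = -9216)
h - q = -17980 - 1*(-9216) = -17980 + 9216 = -8764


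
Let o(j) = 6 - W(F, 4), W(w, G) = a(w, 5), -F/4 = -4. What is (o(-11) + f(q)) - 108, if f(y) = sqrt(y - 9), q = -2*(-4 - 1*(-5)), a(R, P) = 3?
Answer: -105 + I*sqrt(11) ≈ -105.0 + 3.3166*I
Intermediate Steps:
F = 16 (F = -4*(-4) = 16)
q = -2 (q = -2*(-4 + 5) = -2*1 = -2)
W(w, G) = 3
f(y) = sqrt(-9 + y)
o(j) = 3 (o(j) = 6 - 1*3 = 6 - 3 = 3)
(o(-11) + f(q)) - 108 = (3 + sqrt(-9 - 2)) - 108 = (3 + sqrt(-11)) - 108 = (3 + I*sqrt(11)) - 108 = -105 + I*sqrt(11)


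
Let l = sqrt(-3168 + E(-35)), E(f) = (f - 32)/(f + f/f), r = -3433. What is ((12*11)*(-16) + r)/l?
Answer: 1109*I*sqrt(3659930)/21529 ≈ 98.547*I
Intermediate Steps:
E(f) = (-32 + f)/(1 + f) (E(f) = (-32 + f)/(f + 1) = (-32 + f)/(1 + f))
l = I*sqrt(3659930)/34 (l = sqrt(-3168 + (-32 - 35)/(1 - 35)) = sqrt(-3168 - 67/(-34)) = sqrt(-3168 - 1/34*(-67)) = sqrt(-3168 + 67/34) = sqrt(-107645/34) = I*sqrt(3659930)/34 ≈ 56.267*I)
((12*11)*(-16) + r)/l = ((12*11)*(-16) - 3433)/((I*sqrt(3659930)/34)) = (132*(-16) - 3433)*(-I*sqrt(3659930)/107645) = (-2112 - 3433)*(-I*sqrt(3659930)/107645) = -(-1109)*I*sqrt(3659930)/21529 = 1109*I*sqrt(3659930)/21529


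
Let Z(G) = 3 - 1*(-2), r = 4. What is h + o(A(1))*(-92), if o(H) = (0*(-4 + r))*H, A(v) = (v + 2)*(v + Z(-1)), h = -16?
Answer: -16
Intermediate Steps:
Z(G) = 5 (Z(G) = 3 + 2 = 5)
A(v) = (2 + v)*(5 + v) (A(v) = (v + 2)*(v + 5) = (2 + v)*(5 + v))
o(H) = 0 (o(H) = (0*(-4 + 4))*H = (0*0)*H = 0*H = 0)
h + o(A(1))*(-92) = -16 + 0*(-92) = -16 + 0 = -16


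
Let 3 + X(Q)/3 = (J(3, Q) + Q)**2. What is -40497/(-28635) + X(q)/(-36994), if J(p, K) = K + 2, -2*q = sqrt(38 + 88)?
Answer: 495745361/353107730 + 18*sqrt(14)/18497 ≈ 1.4076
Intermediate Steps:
q = -3*sqrt(14)/2 (q = -sqrt(38 + 88)/2 = -3*sqrt(14)/2 ≈ -5.6125)
J(p, K) = 2 + K
X(Q) = -9 + 3*(2 + 2*Q)**2 (X(Q) = -9 + 3*((2 + Q) + Q)**2 = -9 + 3*(2 + 2*Q)**2)
-40497/(-28635) + X(q)/(-36994) = -40497/(-28635) + (-9 + 12*(1 - 3*sqrt(14)/2)**2)/(-36994) = -40497*(-1/28635) + (-9 + 12*(1 - 3*sqrt(14)/2)**2)*(-1/36994) = 13499/9545 + (9/36994 - 6*(1 - 3*sqrt(14)/2)**2/18497) = 499467911/353107730 - 6*(1 - 3*sqrt(14)/2)**2/18497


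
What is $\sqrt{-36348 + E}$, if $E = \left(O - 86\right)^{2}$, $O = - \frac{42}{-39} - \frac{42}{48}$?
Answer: $\frac{i \sqrt{313520039}}{104} \approx 170.25 i$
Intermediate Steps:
$O = \frac{21}{104}$ ($O = \left(-42\right) \left(- \frac{1}{39}\right) - \frac{7}{8} = \frac{14}{13} - \frac{7}{8} = \frac{21}{104} \approx 0.20192$)
$E = \frac{79619929}{10816}$ ($E = \left(\frac{21}{104} - 86\right)^{2} = \left(- \frac{8923}{104}\right)^{2} = \frac{79619929}{10816} \approx 7361.3$)
$\sqrt{-36348 + E} = \sqrt{-36348 + \frac{79619929}{10816}} = \sqrt{- \frac{313520039}{10816}} = \frac{i \sqrt{313520039}}{104}$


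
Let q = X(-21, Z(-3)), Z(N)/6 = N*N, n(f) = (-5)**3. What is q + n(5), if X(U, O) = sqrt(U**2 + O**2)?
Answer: -125 + 3*sqrt(373) ≈ -67.060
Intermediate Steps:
n(f) = -125
Z(N) = 6*N**2 (Z(N) = 6*(N*N) = 6*N**2)
X(U, O) = sqrt(O**2 + U**2)
q = 3*sqrt(373) (q = sqrt((6*(-3)**2)**2 + (-21)**2) = sqrt((6*9)**2 + 441) = sqrt(54**2 + 441) = sqrt(2916 + 441) = sqrt(3357) = 3*sqrt(373) ≈ 57.940)
q + n(5) = 3*sqrt(373) - 125 = -125 + 3*sqrt(373)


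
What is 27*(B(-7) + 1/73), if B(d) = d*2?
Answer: -27567/73 ≈ -377.63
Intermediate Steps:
B(d) = 2*d
27*(B(-7) + 1/73) = 27*(2*(-7) + 1/73) = 27*(-14 + 1/73) = 27*(-1021/73) = -27567/73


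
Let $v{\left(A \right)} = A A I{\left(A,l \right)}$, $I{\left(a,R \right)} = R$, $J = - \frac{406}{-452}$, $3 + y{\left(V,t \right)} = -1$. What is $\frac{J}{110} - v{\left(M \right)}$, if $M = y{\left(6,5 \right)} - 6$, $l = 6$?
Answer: $- \frac{14915797}{24860} \approx -599.99$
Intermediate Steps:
$y{\left(V,t \right)} = -4$ ($y{\left(V,t \right)} = -3 - 1 = -4$)
$J = \frac{203}{226}$ ($J = \left(-406\right) \left(- \frac{1}{452}\right) = \frac{203}{226} \approx 0.89823$)
$M = -10$ ($M = -4 - 6 = -10$)
$v{\left(A \right)} = 6 A^{2}$ ($v{\left(A \right)} = A A 6 = A^{2} \cdot 6 = 6 A^{2}$)
$\frac{J}{110} - v{\left(M \right)} = \frac{203}{226 \cdot 110} - 6 \left(-10\right)^{2} = \frac{203}{226} \cdot \frac{1}{110} - 6 \cdot 100 = \frac{203}{24860} - 600 = - \frac{14915797}{24860}$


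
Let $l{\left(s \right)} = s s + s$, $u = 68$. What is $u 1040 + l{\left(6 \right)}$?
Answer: $70762$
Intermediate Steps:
$l{\left(s \right)} = s + s^{2}$ ($l{\left(s \right)} = s^{2} + s = s + s^{2}$)
$u 1040 + l{\left(6 \right)} = 68 \cdot 1040 + 6 \left(1 + 6\right) = 70720 + 6 \cdot 7 = 70720 + 42 = 70762$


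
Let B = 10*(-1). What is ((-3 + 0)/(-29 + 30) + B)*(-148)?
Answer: 1924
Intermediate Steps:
B = -10
((-3 + 0)/(-29 + 30) + B)*(-148) = ((-3 + 0)/(-29 + 30) - 10)*(-148) = (-3/1 - 10)*(-148) = (-3*1 - 10)*(-148) = (-3 - 10)*(-148) = -13*(-148) = 1924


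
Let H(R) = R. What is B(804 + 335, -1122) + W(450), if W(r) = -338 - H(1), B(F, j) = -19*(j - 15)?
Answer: 21264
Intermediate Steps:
B(F, j) = 285 - 19*j (B(F, j) = -19*(-15 + j) = 285 - 19*j)
W(r) = -339 (W(r) = -338 - 1*1 = -338 - 1 = -339)
B(804 + 335, -1122) + W(450) = (285 - 19*(-1122)) - 339 = (285 + 21318) - 339 = 21603 - 339 = 21264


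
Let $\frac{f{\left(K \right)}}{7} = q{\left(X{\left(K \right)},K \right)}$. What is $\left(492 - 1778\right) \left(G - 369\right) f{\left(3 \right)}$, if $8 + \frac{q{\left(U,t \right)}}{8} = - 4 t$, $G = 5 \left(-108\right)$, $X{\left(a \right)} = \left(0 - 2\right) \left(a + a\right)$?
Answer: $-1309250880$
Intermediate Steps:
$X{\left(a \right)} = - 4 a$ ($X{\left(a \right)} = - 2 \cdot 2 a = - 4 a$)
$G = -540$
$q{\left(U,t \right)} = -64 - 32 t$ ($q{\left(U,t \right)} = -64 + 8 \left(- 4 t\right) = -64 - 32 t$)
$f{\left(K \right)} = -448 - 224 K$ ($f{\left(K \right)} = 7 \left(-64 - 32 K\right) = -448 - 224 K$)
$\left(492 - 1778\right) \left(G - 369\right) f{\left(3 \right)} = \left(492 - 1778\right) \left(-540 - 369\right) \left(-448 - 672\right) = \left(-1286\right) \left(-909\right) \left(-448 - 672\right) = 1168974 \left(-1120\right) = -1309250880$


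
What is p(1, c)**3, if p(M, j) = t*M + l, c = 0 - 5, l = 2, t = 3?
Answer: 125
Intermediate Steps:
c = -5
p(M, j) = 2 + 3*M (p(M, j) = 3*M + 2 = 2 + 3*M)
p(1, c)**3 = (2 + 3*1)**3 = (2 + 3)**3 = 5**3 = 125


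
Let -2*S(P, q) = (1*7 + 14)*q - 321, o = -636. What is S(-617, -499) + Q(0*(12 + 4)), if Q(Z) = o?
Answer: 4764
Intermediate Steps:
Q(Z) = -636
S(P, q) = 321/2 - 21*q/2 (S(P, q) = -((1*7 + 14)*q - 321)/2 = -((7 + 14)*q - 321)/2 = -(21*q - 321)/2 = -(-321 + 21*q)/2 = 321/2 - 21*q/2)
S(-617, -499) + Q(0*(12 + 4)) = (321/2 - 21/2*(-499)) - 636 = (321/2 + 10479/2) - 636 = 5400 - 636 = 4764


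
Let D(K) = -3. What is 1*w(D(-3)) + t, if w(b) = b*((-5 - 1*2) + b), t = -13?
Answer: 17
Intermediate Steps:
w(b) = b*(-7 + b) (w(b) = b*((-5 - 2) + b) = b*(-7 + b))
1*w(D(-3)) + t = 1*(-3*(-7 - 3)) - 13 = 1*(-3*(-10)) - 13 = 1*30 - 13 = 30 - 13 = 17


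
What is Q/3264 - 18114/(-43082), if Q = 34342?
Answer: 384661535/35154912 ≈ 10.942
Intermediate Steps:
Q/3264 - 18114/(-43082) = 34342/3264 - 18114/(-43082) = 34342*(1/3264) - 18114*(-1/43082) = 17171/1632 + 9057/21541 = 384661535/35154912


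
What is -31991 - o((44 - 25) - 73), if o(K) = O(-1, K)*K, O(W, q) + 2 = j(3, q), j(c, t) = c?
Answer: -31937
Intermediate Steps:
O(W, q) = 1 (O(W, q) = -2 + 3 = 1)
o(K) = K (o(K) = 1*K = K)
-31991 - o((44 - 25) - 73) = -31991 - ((44 - 25) - 73) = -31991 - (19 - 73) = -31991 - 1*(-54) = -31991 + 54 = -31937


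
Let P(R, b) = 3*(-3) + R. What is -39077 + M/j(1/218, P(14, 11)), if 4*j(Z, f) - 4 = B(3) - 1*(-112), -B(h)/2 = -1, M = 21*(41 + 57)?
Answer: -2301427/59 ≈ -39007.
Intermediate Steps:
M = 2058 (M = 21*98 = 2058)
B(h) = 2 (B(h) = -2*(-1) = 2)
P(R, b) = -9 + R
j(Z, f) = 59/2 (j(Z, f) = 1 + (2 - 1*(-112))/4 = 1 + (2 + 112)/4 = 1 + (1/4)*114 = 1 + 57/2 = 59/2)
-39077 + M/j(1/218, P(14, 11)) = -39077 + 2058/(59/2) = -39077 + 2058*(2/59) = -39077 + 4116/59 = -2301427/59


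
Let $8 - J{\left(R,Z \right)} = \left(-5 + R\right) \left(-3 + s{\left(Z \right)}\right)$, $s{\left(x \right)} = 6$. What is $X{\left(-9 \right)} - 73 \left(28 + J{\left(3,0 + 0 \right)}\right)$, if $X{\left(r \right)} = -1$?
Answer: $-3067$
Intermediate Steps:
$J{\left(R,Z \right)} = 23 - 3 R$ ($J{\left(R,Z \right)} = 8 - \left(-5 + R\right) \left(-3 + 6\right) = 8 - \left(-5 + R\right) 3 = 8 - \left(-15 + 3 R\right) = 23 - 3 R$)
$X{\left(-9 \right)} - 73 \left(28 + J{\left(3,0 + 0 \right)}\right) = -1 - 73 \left(28 + \left(23 - 9\right)\right) = -1 - 73 \left(28 + 14\right) = -1 - 3066 = -3067$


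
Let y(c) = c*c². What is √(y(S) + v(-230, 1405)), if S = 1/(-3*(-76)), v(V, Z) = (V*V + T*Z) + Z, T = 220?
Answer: √245510626777977/25992 ≈ 602.83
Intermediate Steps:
v(V, Z) = V² + 221*Z (v(V, Z) = (V*V + 220*Z) + Z = (V² + 220*Z) + Z = V² + 221*Z)
S = 1/228 ≈ 0.0043860
y(c) = c³
√(y(S) + v(-230, 1405)) = √((1/228)³ + ((-230)² + 221*1405)) = √(1/11852352 + (52900 + 310505)) = √(1/11852352 + 363405) = √(4307203978561/11852352) = √245510626777977/25992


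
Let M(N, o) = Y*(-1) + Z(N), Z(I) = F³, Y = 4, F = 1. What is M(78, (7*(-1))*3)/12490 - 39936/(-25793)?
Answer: 498723261/322154570 ≈ 1.5481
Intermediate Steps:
Z(I) = 1 (Z(I) = 1³ = 1)
M(N, o) = -3 (M(N, o) = 4*(-1) + 1 = -4 + 1 = -3)
M(78, (7*(-1))*3)/12490 - 39936/(-25793) = -3/12490 - 39936/(-25793) = -3*1/12490 - 39936*(-1/25793) = -3/12490 + 39936/25793 = 498723261/322154570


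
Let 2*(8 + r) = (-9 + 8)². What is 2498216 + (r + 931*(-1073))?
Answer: 2998491/2 ≈ 1.4992e+6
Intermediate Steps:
r = -15/2 (r = -8 + (-9 + 8)²/2 = -8 + (½)*(-1)² = -8 + (½)*1 = -8 + ½ = -15/2 ≈ -7.5000)
2498216 + (r + 931*(-1073)) = 2498216 + (-15/2 + 931*(-1073)) = 2498216 + (-15/2 - 998963) = 2498216 - 1997941/2 = 2998491/2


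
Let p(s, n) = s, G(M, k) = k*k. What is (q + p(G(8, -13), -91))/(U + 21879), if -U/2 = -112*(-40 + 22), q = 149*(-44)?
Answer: -2129/5949 ≈ -0.35788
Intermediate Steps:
G(M, k) = k²
q = -6556
U = -4032 (U = -(-224)*(-40 + 22) = -(-224)*(-18) = -2*2016 = -4032)
(q + p(G(8, -13), -91))/(U + 21879) = (-6556 + (-13)²)/(-4032 + 21879) = (-6556 + 169)/17847 = -6387*1/17847 = -2129/5949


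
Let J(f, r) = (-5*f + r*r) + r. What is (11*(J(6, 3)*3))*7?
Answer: -4158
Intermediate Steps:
J(f, r) = r + r**2 - 5*f (J(f, r) = (-5*f + r**2) + r = (r**2 - 5*f) + r = r + r**2 - 5*f)
(11*(J(6, 3)*3))*7 = (11*((3 + 3**2 - 5*6)*3))*7 = (11*((3 + 9 - 30)*3))*7 = (11*(-18*3))*7 = (11*(-54))*7 = -594*7 = -4158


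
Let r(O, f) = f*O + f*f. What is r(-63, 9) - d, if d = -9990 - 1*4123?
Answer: 13627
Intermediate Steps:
r(O, f) = f² + O*f (r(O, f) = O*f + f² = f² + O*f)
d = -14113 (d = -9990 - 4123 = -14113)
r(-63, 9) - d = 9*(-63 + 9) - 1*(-14113) = 9*(-54) + 14113 = -486 + 14113 = 13627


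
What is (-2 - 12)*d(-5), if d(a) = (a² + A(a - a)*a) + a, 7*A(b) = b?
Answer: -280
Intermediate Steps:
A(b) = b/7
d(a) = a + a² (d(a) = (a² + ((a - a)/7)*a) + a = (a² + ((⅐)*0)*a) + a = (a² + 0*a) + a = (a² + 0) + a = a² + a = a + a²)
(-2 - 12)*d(-5) = (-2 - 12)*(-5*(1 - 5)) = -(-70)*(-4) = -14*20 = -280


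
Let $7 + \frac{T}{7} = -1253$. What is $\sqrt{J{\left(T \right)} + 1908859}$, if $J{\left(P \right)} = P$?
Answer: $\sqrt{1900039} \approx 1378.4$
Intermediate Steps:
$T = -8820$ ($T = -49 + 7 \left(-1253\right) = -49 - 8771 = -8820$)
$\sqrt{J{\left(T \right)} + 1908859} = \sqrt{-8820 + 1908859} = \sqrt{1900039}$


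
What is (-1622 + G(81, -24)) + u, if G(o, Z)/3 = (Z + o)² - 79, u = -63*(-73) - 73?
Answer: 12414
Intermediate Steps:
u = 4526 (u = 4599 - 73 = 4526)
G(o, Z) = -237 + 3*(Z + o)² (G(o, Z) = 3*((Z + o)² - 79) = 3*(-79 + (Z + o)²) = -237 + 3*(Z + o)²)
(-1622 + G(81, -24)) + u = (-1622 + (-237 + 3*(-24 + 81)²)) + 4526 = (-1622 + (-237 + 3*57²)) + 4526 = (-1622 + (-237 + 3*3249)) + 4526 = (-1622 + (-237 + 9747)) + 4526 = (-1622 + 9510) + 4526 = 7888 + 4526 = 12414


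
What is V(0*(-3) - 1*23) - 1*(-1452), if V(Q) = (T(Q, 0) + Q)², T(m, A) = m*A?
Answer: 1981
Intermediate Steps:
T(m, A) = A*m
V(Q) = Q² (V(Q) = (0*Q + Q)² = (0 + Q)² = Q²)
V(0*(-3) - 1*23) - 1*(-1452) = (0*(-3) - 1*23)² - 1*(-1452) = (0 - 23)² + 1452 = (-23)² + 1452 = 529 + 1452 = 1981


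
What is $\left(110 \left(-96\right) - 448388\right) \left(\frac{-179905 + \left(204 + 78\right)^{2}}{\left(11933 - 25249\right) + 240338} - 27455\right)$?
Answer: $\frac{1430309007510334}{113511} \approx 1.2601 \cdot 10^{10}$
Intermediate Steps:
$\left(110 \left(-96\right) - 448388\right) \left(\frac{-179905 + \left(204 + 78\right)^{2}}{\left(11933 - 25249\right) + 240338} - 27455\right) = \left(-10560 - 448388\right) \left(\frac{-179905 + 282^{2}}{-13316 + 240338} - 27455\right) = - 458948 \left(\frac{-179905 + 79524}{227022} - 27455\right) = - 458948 \left(\left(-100381\right) \frac{1}{227022} - 27455\right) = - 458948 \left(- \frac{100381}{227022} - 27455\right) = \left(-458948\right) \left(- \frac{6232989391}{227022}\right) = \frac{1430309007510334}{113511}$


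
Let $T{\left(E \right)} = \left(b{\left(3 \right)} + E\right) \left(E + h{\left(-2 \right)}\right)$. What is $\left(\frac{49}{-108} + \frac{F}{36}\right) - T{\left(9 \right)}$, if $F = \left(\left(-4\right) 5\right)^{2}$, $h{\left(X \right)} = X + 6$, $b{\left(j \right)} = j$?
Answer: $- \frac{15697}{108} \approx -145.34$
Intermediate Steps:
$h{\left(X \right)} = 6 + X$
$T{\left(E \right)} = \left(3 + E\right) \left(4 + E\right)$ ($T{\left(E \right)} = \left(3 + E\right) \left(E + \left(6 - 2\right)\right) = \left(3 + E\right) \left(E + 4\right) = \left(3 + E\right) \left(4 + E\right)$)
$F = 400$ ($F = \left(-20\right)^{2} = 400$)
$\left(\frac{49}{-108} + \frac{F}{36}\right) - T{\left(9 \right)} = \left(\frac{49}{-108} + \frac{400}{36}\right) - \left(12 + 9^{2} + 7 \cdot 9\right) = \left(49 \left(- \frac{1}{108}\right) + 400 \cdot \frac{1}{36}\right) - \left(12 + 81 + 63\right) = \left(- \frac{49}{108} + \frac{100}{9}\right) - 156 = \frac{1151}{108} - 156 = - \frac{15697}{108}$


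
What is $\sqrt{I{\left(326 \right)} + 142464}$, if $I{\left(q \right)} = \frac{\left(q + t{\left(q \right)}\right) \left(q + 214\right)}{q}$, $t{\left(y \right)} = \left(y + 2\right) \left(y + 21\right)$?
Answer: $\frac{2 \sqrt{2202128859}}{163} \approx 575.79$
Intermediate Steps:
$t{\left(y \right)} = \left(2 + y\right) \left(21 + y\right)$
$I{\left(q \right)} = \frac{\left(214 + q\right) \left(42 + q^{2} + 24 q\right)}{q}$ ($I{\left(q \right)} = \frac{\left(q + \left(42 + q^{2} + 23 q\right)\right) \left(q + 214\right)}{q} = \frac{\left(42 + q^{2} + 24 q\right) \left(214 + q\right)}{q} = \frac{\left(214 + q\right) \left(42 + q^{2} + 24 q\right)}{q}$)
$\sqrt{I{\left(326 \right)} + 142464} = \sqrt{\left(5178 + 326^{2} + 238 \cdot 326 + \frac{8988}{326}\right) + 142464} = \sqrt{\left(5178 + 106276 + 77588 + 8988 \cdot \frac{1}{326}\right) + 142464} = \sqrt{\left(5178 + 106276 + 77588 + \frac{4494}{163}\right) + 142464} = \sqrt{\frac{30818340}{163} + 142464} = \sqrt{\frac{54039972}{163}} = \frac{2 \sqrt{2202128859}}{163}$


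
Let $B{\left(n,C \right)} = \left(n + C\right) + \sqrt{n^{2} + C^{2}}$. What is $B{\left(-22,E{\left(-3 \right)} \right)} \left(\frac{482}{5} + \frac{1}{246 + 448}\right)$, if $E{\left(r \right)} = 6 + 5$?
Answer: $- \frac{3679643}{3470} + \frac{3679643 \sqrt{5}}{3470} \approx 1310.7$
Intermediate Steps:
$E{\left(r \right)} = 11$
$B{\left(n,C \right)} = C + n + \sqrt{C^{2} + n^{2}}$ ($B{\left(n,C \right)} = \left(C + n\right) + \sqrt{C^{2} + n^{2}} = C + n + \sqrt{C^{2} + n^{2}}$)
$B{\left(-22,E{\left(-3 \right)} \right)} \left(\frac{482}{5} + \frac{1}{246 + 448}\right) = \left(11 - 22 + \sqrt{11^{2} + \left(-22\right)^{2}}\right) \left(\frac{482}{5} + \frac{1}{246 + 448}\right) = \left(11 - 22 + \sqrt{121 + 484}\right) \left(482 \cdot \frac{1}{5} + \frac{1}{694}\right) = \left(11 - 22 + \sqrt{605}\right) \left(\frac{482}{5} + \frac{1}{694}\right) = \left(11 - 22 + 11 \sqrt{5}\right) \frac{334513}{3470} = \left(-11 + 11 \sqrt{5}\right) \frac{334513}{3470} = - \frac{3679643}{3470} + \frac{3679643 \sqrt{5}}{3470}$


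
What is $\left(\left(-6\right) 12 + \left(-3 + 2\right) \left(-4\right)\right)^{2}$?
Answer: $4624$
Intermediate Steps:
$\left(\left(-6\right) 12 + \left(-3 + 2\right) \left(-4\right)\right)^{2} = \left(-72 - -4\right)^{2} = \left(-72 + 4\right)^{2} = \left(-68\right)^{2} = 4624$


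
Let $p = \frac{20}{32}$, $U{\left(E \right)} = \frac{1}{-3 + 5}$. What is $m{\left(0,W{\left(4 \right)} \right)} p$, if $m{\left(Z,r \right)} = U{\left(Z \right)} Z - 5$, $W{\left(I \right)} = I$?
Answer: $- \frac{25}{8} \approx -3.125$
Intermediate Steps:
$U{\left(E \right)} = \frac{1}{2}$
$m{\left(Z,r \right)} = -5 + \frac{Z}{2}$ ($m{\left(Z,r \right)} = \frac{Z}{2} - 5 = -5 + \frac{Z}{2}$)
$p = \frac{5}{8}$ ($p = 20 \cdot \frac{1}{32} = \frac{5}{8} \approx 0.625$)
$m{\left(0,W{\left(4 \right)} \right)} p = \left(-5 + \frac{1}{2} \cdot 0\right) \frac{5}{8} = \left(-5 + 0\right) \frac{5}{8} = \left(-5\right) \frac{5}{8} = - \frac{25}{8}$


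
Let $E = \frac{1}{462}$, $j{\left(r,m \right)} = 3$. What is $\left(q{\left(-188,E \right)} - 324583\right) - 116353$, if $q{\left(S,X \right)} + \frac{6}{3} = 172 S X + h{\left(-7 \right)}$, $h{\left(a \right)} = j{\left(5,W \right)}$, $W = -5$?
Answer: $- \frac{101872153}{231} \approx -4.4101 \cdot 10^{5}$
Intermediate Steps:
$E = \frac{1}{462} \approx 0.0021645$
$h{\left(a \right)} = 3$
$q{\left(S,X \right)} = 1 + 172 S X$ ($q{\left(S,X \right)} = -2 + \left(172 S X + 3\right) = -2 + \left(3 + 172 S X\right) = 1 + 172 S X$)
$\left(q{\left(-188,E \right)} - 324583\right) - 116353 = \left(\left(1 + 172 \left(-188\right) \frac{1}{462}\right) - 324583\right) - 116353 = \left(\left(1 - \frac{16168}{231}\right) - 324583\right) - 116353 = \left(- \frac{15937}{231} - 324583\right) - 116353 = - \frac{74994610}{231} - 116353 = - \frac{101872153}{231}$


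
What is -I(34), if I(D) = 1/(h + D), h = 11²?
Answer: -1/155 ≈ -0.0064516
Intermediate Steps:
h = 121
I(D) = 1/(121 + D)
-I(34) = -1/(121 + 34) = -1/155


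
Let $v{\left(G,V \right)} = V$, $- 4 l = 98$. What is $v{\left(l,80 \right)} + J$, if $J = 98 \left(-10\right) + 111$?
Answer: $-789$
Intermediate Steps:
$l = - \frac{49}{2}$ ($l = \left(- \frac{1}{4}\right) 98 = - \frac{49}{2} \approx -24.5$)
$J = -869$ ($J = -980 + 111 = -869$)
$v{\left(l,80 \right)} + J = 80 - 869 = -789$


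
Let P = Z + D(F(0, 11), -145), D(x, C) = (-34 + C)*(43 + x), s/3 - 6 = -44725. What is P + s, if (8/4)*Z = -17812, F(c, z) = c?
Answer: -150760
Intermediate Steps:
s = -134157 (s = 18 + 3*(-44725) = 18 - 134175 = -134157)
Z = -8906 (Z = (½)*(-17812) = -8906)
P = -16603 (P = -8906 + (-1462 - 34*0 + 43*(-145) - 145*0) = -8906 + (-1462 + 0 - 6235 + 0) = -8906 - 7697 = -16603)
P + s = -16603 - 134157 = -150760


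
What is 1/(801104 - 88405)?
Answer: 1/712699 ≈ 1.4031e-6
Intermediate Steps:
1/(801104 - 88405) = 1/712699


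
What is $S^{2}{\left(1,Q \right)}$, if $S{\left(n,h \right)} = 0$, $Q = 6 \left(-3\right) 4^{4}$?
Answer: $0$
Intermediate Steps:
$Q = -4608$ ($Q = \left(-18\right) 256 = -4608$)
$S^{2}{\left(1,Q \right)} = 0^{2} = 0$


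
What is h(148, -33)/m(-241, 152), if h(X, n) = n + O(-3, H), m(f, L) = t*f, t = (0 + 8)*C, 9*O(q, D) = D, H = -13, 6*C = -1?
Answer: -155/1446 ≈ -0.10719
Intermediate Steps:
C = -⅙ (C = (⅙)*(-1) = -⅙ ≈ -0.16667)
O(q, D) = D/9
t = -4/3 (t = (0 + 8)*(-⅙) = 8*(-⅙) = -4/3 ≈ -1.3333)
m(f, L) = -4*f/3
h(X, n) = -13/9 + n (h(X, n) = n + (⅑)*(-13) = n - 13/9 = -13/9 + n)
h(148, -33)/m(-241, 152) = (-13/9 - 33)/((-4/3*(-241))) = -310/(9*964/3) = -310/9*3/964 = -155/1446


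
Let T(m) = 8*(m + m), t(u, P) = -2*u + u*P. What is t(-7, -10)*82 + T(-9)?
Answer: 6744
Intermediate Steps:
t(u, P) = -2*u + P*u
T(m) = 16*m (T(m) = 8*(2*m) = 16*m)
t(-7, -10)*82 + T(-9) = -7*(-2 - 10)*82 + 16*(-9) = -7*(-12)*82 - 144 = 84*82 - 144 = 6888 - 144 = 6744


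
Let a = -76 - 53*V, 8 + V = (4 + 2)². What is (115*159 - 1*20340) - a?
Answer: -495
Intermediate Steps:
V = 28 (V = -8 + (4 + 2)² = -8 + 6² = -8 + 36 = 28)
a = -1560 (a = -76 - 53*28 = -76 - 1484 = -1560)
(115*159 - 1*20340) - a = (115*159 - 1*20340) - 1*(-1560) = (18285 - 20340) + 1560 = -2055 + 1560 = -495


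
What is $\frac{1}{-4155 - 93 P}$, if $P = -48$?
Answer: $\frac{1}{309} \approx 0.0032362$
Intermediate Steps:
$\frac{1}{-4155 - 93 P} = \frac{1}{-4155 - -4464} = \frac{1}{-4155 + 4464} = \frac{1}{309}$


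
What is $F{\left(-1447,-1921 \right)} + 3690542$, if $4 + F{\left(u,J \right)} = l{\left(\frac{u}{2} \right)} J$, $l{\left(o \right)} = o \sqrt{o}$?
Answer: $3690538 + \frac{2779687 i \sqrt{2894}}{4} \approx 3.6905 \cdot 10^{6} + 3.7384 \cdot 10^{7} i$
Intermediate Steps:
$l{\left(o \right)} = o^{\frac{3}{2}}$
$F{\left(u,J \right)} = -4 + \frac{J \sqrt{2} u^{\frac{3}{2}}}{4}$ ($F{\left(u,J \right)} = -4 + \left(\frac{u}{2}\right)^{\frac{3}{2}} J = -4 + \frac{\sqrt{2} u^{\frac{3}{2}}}{4} J = -4 + \frac{J \sqrt{2} u^{\frac{3}{2}}}{4}$)
$F{\left(-1447,-1921 \right)} + 3690542 = \left(-4 + \frac{1}{4} \left(-1921\right) \sqrt{2} \left(-1447\right)^{\frac{3}{2}}\right) + 3690542 = \left(-4 + \frac{1}{4} \left(-1921\right) \sqrt{2} \left(- 1447 i \sqrt{1447}\right)\right) + 3690542 = \left(-4 + \frac{2779687 i \sqrt{2894}}{4}\right) + 3690542 = 3690538 + \frac{2779687 i \sqrt{2894}}{4}$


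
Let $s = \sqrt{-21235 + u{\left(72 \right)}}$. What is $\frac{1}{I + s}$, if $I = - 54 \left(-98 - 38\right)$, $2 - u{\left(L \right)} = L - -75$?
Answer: $\frac{1836}{13488929} - \frac{i \sqrt{5345}}{26977858} \approx 0.00013611 - 2.71 \cdot 10^{-6} i$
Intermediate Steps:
$u{\left(L \right)} = -73 - L$ ($u{\left(L \right)} = 2 - \left(L - -75\right) = 2 - \left(L + 75\right) = 2 - \left(75 + L\right) = -73 - L$)
$I = 7344$ ($I = \left(-54\right) \left(-136\right) = 7344$)
$s = 2 i \sqrt{5345}$ ($s = \sqrt{-21235 - 145} = \sqrt{-21380} = 2 i \sqrt{5345} \approx 146.22 i$)
$\frac{1}{I + s} = \frac{1}{7344 + 2 i \sqrt{5345}}$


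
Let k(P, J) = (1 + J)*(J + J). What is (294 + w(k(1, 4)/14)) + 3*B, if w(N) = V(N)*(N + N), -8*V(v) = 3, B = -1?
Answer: 2022/7 ≈ 288.86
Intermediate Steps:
k(P, J) = 2*J*(1 + J) (k(P, J) = (1 + J)*(2*J) = 2*J*(1 + J))
V(v) = -3/8 (V(v) = -⅛*3 = -3/8)
w(N) = -3*N/4 (w(N) = -3*(N + N)/8 = -3*N/4)
(294 + w(k(1, 4)/14)) + 3*B = (294 - 3*2*4*(1 + 4)/(4*14)) + 3*(-1) = (294 - 3*2*4*5/(4*14)) - 3 = (294 - 30/14) - 3 = (294 - ¾*20/7) - 3 = (294 - 15/7) - 3 = 2043/7 - 3 = 2022/7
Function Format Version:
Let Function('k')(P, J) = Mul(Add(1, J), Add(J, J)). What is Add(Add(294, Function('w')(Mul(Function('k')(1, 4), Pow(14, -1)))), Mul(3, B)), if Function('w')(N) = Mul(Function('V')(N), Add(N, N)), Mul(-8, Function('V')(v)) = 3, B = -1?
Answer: Rational(2022, 7) ≈ 288.86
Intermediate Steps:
Function('k')(P, J) = Mul(2, J, Add(1, J)) (Function('k')(P, J) = Mul(Add(1, J), Mul(2, J)) = Mul(2, J, Add(1, J)))
Function('V')(v) = Rational(-3, 8) (Function('V')(v) = Mul(Rational(-1, 8), 3) = Rational(-3, 8))
Function('w')(N) = Mul(Rational(-3, 4), N) (Function('w')(N) = Mul(Rational(-3, 8), Add(N, N)) = Mul(Rational(-3, 8), Mul(2, N)) = Mul(Rational(-3, 4), N))
Add(Add(294, Function('w')(Mul(Function('k')(1, 4), Pow(14, -1)))), Mul(3, B)) = Add(Add(294, Mul(Rational(-3, 4), Mul(Mul(2, 4, Add(1, 4)), Pow(14, -1)))), Mul(3, -1)) = Add(Add(294, Mul(Rational(-3, 4), Mul(Mul(2, 4, 5), Rational(1, 14)))), -3) = Add(Add(294, Mul(Rational(-3, 4), Mul(40, Rational(1, 14)))), -3) = Add(Add(294, Mul(Rational(-3, 4), Rational(20, 7))), -3) = Add(Add(294, Rational(-15, 7)), -3) = Add(Rational(2043, 7), -3) = Rational(2022, 7)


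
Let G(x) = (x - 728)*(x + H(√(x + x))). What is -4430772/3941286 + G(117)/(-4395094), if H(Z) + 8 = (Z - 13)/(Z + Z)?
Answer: -6403323221127/5774107483628 - 611*√26/52741128 ≈ -1.1090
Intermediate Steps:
H(Z) = -8 + (-13 + Z)/(2*Z) (H(Z) = -8 + (Z - 13)/(Z + Z) = -8 + (-13 + Z)/((2*Z)) = -8 + (-13 + Z)*(1/(2*Z)) = -8 + (-13 + Z)/(2*Z))
G(x) = (-728 + x)*(x + √2*(-13 - 15*√2*√x)/(4*√x)) (G(x) = (x - 728)*(x + (-13 - 15*√(x + x))/(2*(√(x + x)))) = (-728 + x)*(x + (-13 - 15*√2*√x)/(2*(√(2*x)))) = (-728 + x)*(x + (-13 - 15*√2*√x)/(2*((√2*√x)))) = (-728 + x)*(x + (√2/(2*√x))*(-13 - 15*√2*√x)/2) = (-728 + x)*(x + √2*(-13 - 15*√2*√x)/(4*√x)))
-4430772/3941286 + G(117)/(-4395094) = -4430772/3941286 + (5460 + 117² - 1471/2*117 + 2366*√2/√117 - 13*√2*√117/4)/(-4395094) = -4430772*1/3941286 + (5460 + 13689 - 172107/2 + 2366*√2*(√13/39) - 13*√2*3*√13/4)*(-1/4395094) = -738462/656881 + (5460 + 13689 - 172107/2 + 182*√26/3 - 39*√26/4)*(-1/4395094) = -738462/656881 + (-133809/2 + 611*√26/12)*(-1/4395094) = -738462/656881 + (133809/8790188 - 611*√26/52741128) = -6403323221127/5774107483628 - 611*√26/52741128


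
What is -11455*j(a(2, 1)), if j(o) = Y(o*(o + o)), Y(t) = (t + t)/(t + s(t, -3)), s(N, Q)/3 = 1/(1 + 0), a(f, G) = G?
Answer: -9164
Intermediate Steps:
s(N, Q) = 3 (s(N, Q) = 3/(1 + 0) = 3/1 = 3*1 = 3)
Y(t) = 2*t/(3 + t) (Y(t) = (t + t)/(t + 3) = (2*t)/(3 + t) = 2*t/(3 + t))
j(o) = 4*o²/(3 + 2*o²) (j(o) = 2*(o*(o + o))/(3 + o*(o + o)) = 2*(o*(2*o))/(3 + o*(2*o)) = 2*(2*o²)/(3 + 2*o²) = 4*o²/(3 + 2*o²))
-11455*j(a(2, 1)) = -45820*1²/(3 + 2*1²) = -45820/(3 + 2*1) = -45820/(3 + 2) = -45820/5 = -11455*⅘ = -9164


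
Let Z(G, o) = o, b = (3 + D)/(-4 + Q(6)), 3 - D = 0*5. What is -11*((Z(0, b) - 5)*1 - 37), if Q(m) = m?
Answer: 429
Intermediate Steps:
D = 3 (D = 3 - 0*5 = 3 - 1*0 = 3 + 0 = 3)
b = 3 (b = (3 + 3)/(-4 + 6) = 6/2 = 6*(1/2) = 3)
-11*((Z(0, b) - 5)*1 - 37) = -11*((3 - 5)*1 - 37) = -11*(-2*1 - 37) = -11*(-2 - 37) = -11*(-39) = 429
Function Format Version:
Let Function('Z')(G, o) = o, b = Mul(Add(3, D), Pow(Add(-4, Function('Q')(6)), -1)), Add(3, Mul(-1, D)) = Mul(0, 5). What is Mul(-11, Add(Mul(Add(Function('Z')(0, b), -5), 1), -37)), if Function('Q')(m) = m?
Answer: 429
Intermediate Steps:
D = 3 (D = Add(3, Mul(-1, Mul(0, 5))) = Add(3, Mul(-1, 0)) = Add(3, 0) = 3)
b = 3 (b = Mul(Add(3, 3), Pow(Add(-4, 6), -1)) = Mul(6, Pow(2, -1)) = Mul(6, Rational(1, 2)) = 3)
Mul(-11, Add(Mul(Add(Function('Z')(0, b), -5), 1), -37)) = Mul(-11, Add(Mul(Add(3, -5), 1), -37)) = Mul(-11, Add(Mul(-2, 1), -37)) = Mul(-11, Add(-2, -37)) = Mul(-11, -39) = 429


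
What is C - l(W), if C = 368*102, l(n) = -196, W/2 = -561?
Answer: 37732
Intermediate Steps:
W = -1122 (W = 2*(-561) = -1122)
C = 37536
C - l(W) = 37536 - 1*(-196) = 37536 + 196 = 37732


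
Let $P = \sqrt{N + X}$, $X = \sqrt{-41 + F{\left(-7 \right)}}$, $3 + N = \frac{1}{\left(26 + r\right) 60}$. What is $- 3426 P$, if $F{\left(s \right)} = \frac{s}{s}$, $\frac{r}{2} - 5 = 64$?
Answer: $- \frac{571 \sqrt{-18154185 + 12103200 i \sqrt{10}}}{410} \approx -4845.1 - 7660.7 i$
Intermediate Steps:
$r = 138$ ($r = 10 + 2 \cdot 64 = 10 + 128 = 138$)
$F{\left(s \right)} = 1$
$N = - \frac{29519}{9840}$ ($N = -3 + \frac{1}{\left(26 + 138\right) 60} = -3 + \frac{1}{164} \cdot \frac{1}{60} = -3 + \frac{1}{9840} = - \frac{29519}{9840} \approx -2.9999$)
$X = 2 i \sqrt{10}$ ($X = \sqrt{-41 + 1} = \sqrt{-40} = 2 i \sqrt{10} \approx 6.3246 i$)
$P = \sqrt{- \frac{29519}{9840} + 2 i \sqrt{10}} \approx 1.4142 + 2.2361 i$
$- 3426 P = - 3426 \frac{\sqrt{-18154185 + 12103200 i \sqrt{10}}}{2460} = - \frac{571 \sqrt{-18154185 + 12103200 i \sqrt{10}}}{410}$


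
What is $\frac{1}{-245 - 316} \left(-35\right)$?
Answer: $\frac{35}{561} \approx 0.062389$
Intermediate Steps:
$\frac{1}{-245 - 316} \left(-35\right) = \frac{1}{-561} \left(-35\right) = \left(- \frac{1}{561}\right) \left(-35\right) = \frac{35}{561}$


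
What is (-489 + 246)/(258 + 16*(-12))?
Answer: -81/22 ≈ -3.6818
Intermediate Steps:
(-489 + 246)/(258 + 16*(-12)) = -243/(258 - 192) = -243/66 = -243*1/66 = -81/22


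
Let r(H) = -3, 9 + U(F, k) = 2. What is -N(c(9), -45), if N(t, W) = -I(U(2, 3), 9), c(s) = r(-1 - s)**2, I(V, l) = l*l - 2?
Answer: 79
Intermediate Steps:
U(F, k) = -7 (U(F, k) = -9 + 2 = -7)
I(V, l) = -2 + l**2 (I(V, l) = l**2 - 2 = -2 + l**2)
c(s) = 9 (c(s) = (-3)**2 = 9)
N(t, W) = -79 (N(t, W) = -(-2 + 9**2) = -(-2 + 81) = -1*79 = -79)
-N(c(9), -45) = -1*(-79) = 79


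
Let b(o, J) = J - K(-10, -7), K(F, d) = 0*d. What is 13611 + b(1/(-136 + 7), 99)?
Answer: 13710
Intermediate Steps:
K(F, d) = 0
b(o, J) = J (b(o, J) = J - 1*0 = J + 0 = J)
13611 + b(1/(-136 + 7), 99) = 13611 + 99 = 13710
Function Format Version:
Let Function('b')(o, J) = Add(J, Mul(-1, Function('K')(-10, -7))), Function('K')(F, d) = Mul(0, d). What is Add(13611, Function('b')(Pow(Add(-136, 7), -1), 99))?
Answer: 13710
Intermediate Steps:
Function('K')(F, d) = 0
Function('b')(o, J) = J (Function('b')(o, J) = Add(J, Mul(-1, 0)) = Add(J, 0) = J)
Add(13611, Function('b')(Pow(Add(-136, 7), -1), 99)) = Add(13611, 99) = 13710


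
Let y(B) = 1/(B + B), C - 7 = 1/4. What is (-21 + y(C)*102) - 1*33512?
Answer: -972253/29 ≈ -33526.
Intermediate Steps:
C = 29/4 (C = 7 + 1/4 = 7 + ¼ = 29/4 ≈ 7.2500)
y(B) = 1/(2*B)
(-21 + y(C)*102) - 1*33512 = (-21 + (1/(2*(29/4)))*102) - 1*33512 = (-21 + ((½)*(4/29))*102) - 33512 = (-21 + (2/29)*102) - 33512 = (-21 + 204/29) - 33512 = -405/29 - 33512 = -972253/29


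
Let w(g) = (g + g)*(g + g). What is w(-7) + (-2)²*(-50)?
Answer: -4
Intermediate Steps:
w(g) = 4*g² (w(g) = (2*g)*(2*g) = 4*g²)
w(-7) + (-2)²*(-50) = 4*(-7)² + (-2)²*(-50) = 4*49 + 4*(-50) = 196 - 200 = -4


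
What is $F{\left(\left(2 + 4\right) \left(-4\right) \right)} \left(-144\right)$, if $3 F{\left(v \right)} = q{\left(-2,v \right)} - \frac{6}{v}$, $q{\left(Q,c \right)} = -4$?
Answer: $180$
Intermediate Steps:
$F{\left(v \right)} = - \frac{4}{3} - \frac{2}{v}$ ($F{\left(v \right)} = \frac{-4 - \frac{6}{v}}{3} = - \frac{4}{3} - \frac{2}{v}$)
$F{\left(\left(2 + 4\right) \left(-4\right) \right)} \left(-144\right) = \left(- \frac{4}{3} - \frac{2}{\left(2 + 4\right) \left(-4\right)}\right) \left(-144\right) = \left(- \frac{4}{3} - \frac{2}{6 \left(-4\right)}\right) \left(-144\right) = \left(- \frac{4}{3} - \frac{2}{-24}\right) \left(-144\right) = \left(- \frac{4}{3} - - \frac{1}{12}\right) \left(-144\right) = \left(- \frac{4}{3} + \frac{1}{12}\right) \left(-144\right) = \left(- \frac{5}{4}\right) \left(-144\right) = 180$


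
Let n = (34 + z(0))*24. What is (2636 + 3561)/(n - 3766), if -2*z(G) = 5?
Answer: -6197/3010 ≈ -2.0588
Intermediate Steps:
z(G) = -5/2 (z(G) = -1/2*5 = -5/2)
n = 756 (n = (34 - 5/2)*24 = (63/2)*24 = 756)
(2636 + 3561)/(n - 3766) = (2636 + 3561)/(756 - 3766) = 6197/(-3010) = 6197*(-1/3010) = -6197/3010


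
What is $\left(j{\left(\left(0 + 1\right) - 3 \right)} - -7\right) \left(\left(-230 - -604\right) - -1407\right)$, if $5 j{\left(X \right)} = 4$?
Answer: $\frac{69459}{5} \approx 13892.0$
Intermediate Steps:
$j{\left(X \right)} = \frac{4}{5}$ ($j{\left(X \right)} = \frac{1}{5} \cdot 4 = \frac{4}{5}$)
$\left(j{\left(\left(0 + 1\right) - 3 \right)} - -7\right) \left(\left(-230 - -604\right) - -1407\right) = \left(\frac{4}{5} - -7\right) \left(\left(-230 - -604\right) - -1407\right) = \left(\frac{4}{5} + 7\right) \left(\left(-230 + 604\right) + 1407\right) = \frac{39 \left(374 + 1407\right)}{5} = \frac{39}{5} \cdot 1781 = \frac{69459}{5}$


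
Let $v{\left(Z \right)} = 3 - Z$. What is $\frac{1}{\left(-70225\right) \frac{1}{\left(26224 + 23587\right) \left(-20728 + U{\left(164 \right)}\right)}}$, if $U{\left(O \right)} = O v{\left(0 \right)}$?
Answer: $\frac{1007975396}{70225} \approx 14354.0$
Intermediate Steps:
$U{\left(O \right)} = 3 O$ ($U{\left(O \right)} = O \left(3 - 0\right) = O \left(3 + 0\right) = O 3 = 3 O$)
$\frac{1}{\left(-70225\right) \frac{1}{\left(26224 + 23587\right) \left(-20728 + U{\left(164 \right)}\right)}} = \frac{1}{\left(-70225\right) \frac{1}{\left(26224 + 23587\right) \left(-20728 + 3 \cdot 164\right)}} = \frac{1}{\left(-70225\right) \frac{1}{49811 \left(-20728 + 492\right)}} = \frac{1}{\left(-70225\right) \frac{1}{49811 \left(-20236\right)}} = \frac{1}{\left(-70225\right) \frac{1}{-1007975396}} = \frac{1}{\left(-70225\right) \left(- \frac{1}{1007975396}\right)} = \frac{1}{\frac{70225}{1007975396}} = \frac{1007975396}{70225}$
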